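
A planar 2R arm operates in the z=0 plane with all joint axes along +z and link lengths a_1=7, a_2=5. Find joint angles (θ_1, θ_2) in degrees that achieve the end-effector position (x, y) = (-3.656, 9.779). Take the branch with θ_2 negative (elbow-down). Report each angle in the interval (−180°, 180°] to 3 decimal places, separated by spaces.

135.004 -60.005

cos θ_2 = (108.9952−7²−5²)/(2·7·5) = 0.4999; θ_2 = -60.0046° (elbow-down)
β = atan2(9.7790,-3.6560) = 110.4989°; ψ = atan2(-4.3303,9.4997) = -24.5054°
θ_1 = β − ψ = 135.0043°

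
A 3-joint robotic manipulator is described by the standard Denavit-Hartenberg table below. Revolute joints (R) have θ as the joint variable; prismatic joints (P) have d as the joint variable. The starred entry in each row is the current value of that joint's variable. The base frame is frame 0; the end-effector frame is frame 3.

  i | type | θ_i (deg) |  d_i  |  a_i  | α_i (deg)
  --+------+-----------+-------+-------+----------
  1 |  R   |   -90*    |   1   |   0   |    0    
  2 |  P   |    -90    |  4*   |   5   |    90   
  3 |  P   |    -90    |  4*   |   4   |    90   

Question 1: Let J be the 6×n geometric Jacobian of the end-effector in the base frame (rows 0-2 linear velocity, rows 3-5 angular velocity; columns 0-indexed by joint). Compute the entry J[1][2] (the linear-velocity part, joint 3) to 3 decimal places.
1.000

prismatic axis z_2 = (-0.0000,1.0000,0.0000)
J_v[:, 2] = z_2; J_ω[:, 2] = (0,0,0)
entry J[1][2] = 1.0000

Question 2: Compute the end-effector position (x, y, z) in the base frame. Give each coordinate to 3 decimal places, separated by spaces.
-5.000 4.000 1.000

after link 1: o_1 = (0.0000, 0.0000, 1.0000)
after link 2: o_2 = (-5.0000, -0.0000, 5.0000)
after link 3: o_3 = (-5.0000, 4.0000, 1.0000)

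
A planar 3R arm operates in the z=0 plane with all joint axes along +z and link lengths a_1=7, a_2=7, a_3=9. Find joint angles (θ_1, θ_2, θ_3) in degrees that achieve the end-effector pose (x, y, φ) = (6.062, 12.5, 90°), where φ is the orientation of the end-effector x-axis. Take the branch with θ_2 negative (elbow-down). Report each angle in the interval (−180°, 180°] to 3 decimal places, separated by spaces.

wrist centre = target − a_3·(cos φ, sin φ) = (6.0620, 3.5000)
cos θ_2 = (48.9978−7²−7²)/(2·7·7) = -0.5000; θ_2 = -120.0015° (elbow-down)
β = atan2(3.5000,6.0620) = 30.0007°; ψ = atan2(-6.0621,3.4998) = -60.0007°
θ_1 = β − ψ = 90.0015°
θ_3 = φ − θ_1 − θ_2 = 120.0000° (wrapped to (-180°,180°])

90.001 -120.001 120.000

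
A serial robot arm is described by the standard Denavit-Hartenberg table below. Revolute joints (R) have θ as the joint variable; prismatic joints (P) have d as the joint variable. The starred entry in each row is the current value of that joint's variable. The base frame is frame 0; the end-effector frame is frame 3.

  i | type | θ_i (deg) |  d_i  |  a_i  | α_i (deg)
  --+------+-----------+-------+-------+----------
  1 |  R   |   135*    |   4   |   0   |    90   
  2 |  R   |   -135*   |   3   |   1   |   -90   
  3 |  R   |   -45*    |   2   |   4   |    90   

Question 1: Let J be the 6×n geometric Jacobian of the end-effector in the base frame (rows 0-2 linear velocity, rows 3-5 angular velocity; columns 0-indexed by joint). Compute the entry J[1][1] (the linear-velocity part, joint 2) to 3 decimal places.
2.914

axis z_1 = (0.7071,0.7071,0.0000); lever o_n−o_1 = (5.0355,3.2071,-4.1213)
cross product → J_v[:, 1] = (-2.9142,2.9142,-1.2929)
J_ω[:, 1] = z_1
entry J[1][1] = 2.9142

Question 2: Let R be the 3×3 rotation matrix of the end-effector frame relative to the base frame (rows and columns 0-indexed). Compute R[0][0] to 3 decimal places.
0.854

End-effector x-axis (col 0 of R) = (0.8536,0.1464,-0.5000)
R[0][0] = 0.8536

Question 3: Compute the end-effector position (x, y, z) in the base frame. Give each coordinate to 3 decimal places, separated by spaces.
after link 1: o_1 = (0.0000, 0.0000, 4.0000)
after link 2: o_2 = (2.6213, 1.6213, 3.2929)
after link 3: o_3 = (5.0355, 3.2071, -0.1213)

5.036 3.207 -0.121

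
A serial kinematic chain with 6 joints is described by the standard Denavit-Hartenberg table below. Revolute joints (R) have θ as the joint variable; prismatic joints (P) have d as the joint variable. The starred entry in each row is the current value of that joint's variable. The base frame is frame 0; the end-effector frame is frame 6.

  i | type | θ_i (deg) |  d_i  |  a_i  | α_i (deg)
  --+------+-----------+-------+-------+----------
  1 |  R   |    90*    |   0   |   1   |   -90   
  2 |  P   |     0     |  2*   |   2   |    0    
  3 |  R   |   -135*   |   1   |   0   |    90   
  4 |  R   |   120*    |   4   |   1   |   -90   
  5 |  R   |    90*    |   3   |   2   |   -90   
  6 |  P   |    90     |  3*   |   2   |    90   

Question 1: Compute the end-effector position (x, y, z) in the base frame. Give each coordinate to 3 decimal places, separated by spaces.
-0.768 1.491 -1.319

after link 1: o_1 = (0.0000, 1.0000, 0.0000)
after link 2: o_2 = (-2.0000, 3.0000, 0.0000)
after link 3: o_3 = (-3.0000, 3.0000, 0.0000)
after link 4: o_4 = (-3.8660, 0.5251, -3.1820)
after link 5: o_5 = (-2.3660, 3.7765, -3.6049)
after link 6: o_6 = (-0.7679, 1.4911, -1.3195)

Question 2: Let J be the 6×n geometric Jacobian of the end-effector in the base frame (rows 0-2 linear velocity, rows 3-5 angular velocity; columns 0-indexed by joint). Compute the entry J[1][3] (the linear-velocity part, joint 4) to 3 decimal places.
axis z_3 = (-0.0000,-0.7071,-0.7071); lever o_n−o_3 = (2.2321,-1.5089,-1.3195)
cross product → J_v[:, 3] = (-0.1340,-1.5783,1.5783)
J_ω[:, 3] = z_3
entry J[1][3] = -1.5783

-1.578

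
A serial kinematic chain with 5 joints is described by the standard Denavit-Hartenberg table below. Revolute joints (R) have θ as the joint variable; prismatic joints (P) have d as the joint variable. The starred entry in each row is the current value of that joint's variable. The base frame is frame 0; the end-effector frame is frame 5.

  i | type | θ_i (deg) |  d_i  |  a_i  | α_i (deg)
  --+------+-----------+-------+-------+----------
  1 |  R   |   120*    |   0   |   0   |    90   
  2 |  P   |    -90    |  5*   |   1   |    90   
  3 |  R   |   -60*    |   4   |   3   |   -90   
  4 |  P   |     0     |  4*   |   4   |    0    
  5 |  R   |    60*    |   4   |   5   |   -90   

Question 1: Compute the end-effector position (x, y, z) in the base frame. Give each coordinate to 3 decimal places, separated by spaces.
after link 1: o_1 = (0.0000, 0.0000, 0.0000)
after link 2: o_2 = (4.3301, 2.5000, -1.0000)
after link 3: o_3 = (4.0801, -2.2631, -2.5000)
after link 4: o_4 = (2.8122, -2.9952, -7.9641)
after link 5: o_5 = (0.5042, 0.6723, -12.6782)

0.504 0.672 -12.678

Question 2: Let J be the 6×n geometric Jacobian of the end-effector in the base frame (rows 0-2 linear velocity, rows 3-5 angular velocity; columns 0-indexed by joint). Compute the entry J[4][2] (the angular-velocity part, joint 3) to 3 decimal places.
axis z_2 = (0.5000,-0.8660,-0.0000); lever o_n−o_2 = (-3.8260,-1.8277,-11.6782)
cross product → J_v[:, 2] = (10.1136,5.8391,-4.2272)
J_ω[:, 2] = z_2
entry J[4][2] = -0.8660

-0.866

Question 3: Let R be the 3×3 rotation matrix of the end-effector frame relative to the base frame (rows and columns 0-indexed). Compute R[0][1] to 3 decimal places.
End-effector y-axis (col 1 of R) = (-0.4330,-0.2500,0.8660)
R[0][1] = -0.4330

-0.433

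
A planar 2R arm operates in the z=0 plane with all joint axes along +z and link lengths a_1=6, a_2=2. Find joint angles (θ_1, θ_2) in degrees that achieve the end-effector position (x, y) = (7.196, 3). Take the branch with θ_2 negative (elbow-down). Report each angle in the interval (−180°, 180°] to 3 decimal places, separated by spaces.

cos θ_2 = (60.7824−6²−2²)/(2·6·2) = 0.8659; θ_2 = -30.0105° (elbow-down)
β = atan2(3.0000,7.1960) = 22.6312°; ψ = atan2(-1.0003,7.7319) = -7.3717°
θ_1 = β − ψ = 30.0029°

30.003 -30.010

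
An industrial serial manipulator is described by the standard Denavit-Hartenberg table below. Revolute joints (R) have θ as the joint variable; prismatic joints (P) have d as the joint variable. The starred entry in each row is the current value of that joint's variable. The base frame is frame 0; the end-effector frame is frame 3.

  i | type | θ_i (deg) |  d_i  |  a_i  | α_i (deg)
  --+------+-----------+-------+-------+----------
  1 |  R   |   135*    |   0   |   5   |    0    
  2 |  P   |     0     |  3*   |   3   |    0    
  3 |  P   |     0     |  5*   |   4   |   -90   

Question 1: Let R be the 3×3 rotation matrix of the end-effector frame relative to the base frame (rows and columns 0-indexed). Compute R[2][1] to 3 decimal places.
End-effector y-axis (col 1 of R) = (-0.0000,-0.0000,-1.0000)
R[2][1] = -1.0000

-1.000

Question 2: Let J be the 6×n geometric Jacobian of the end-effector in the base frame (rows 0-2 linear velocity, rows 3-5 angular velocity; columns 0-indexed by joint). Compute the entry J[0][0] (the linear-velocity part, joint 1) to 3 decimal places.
-8.485

axis z_0 = ẑ; lever o_n−o_0 = (-8.4853,8.4853,8.0000)
cross product → J_v[:, 0] = (-8.4853,-8.4853,0.0000)
J_ω[:, 0] = z_0
entry J[0][0] = -8.4853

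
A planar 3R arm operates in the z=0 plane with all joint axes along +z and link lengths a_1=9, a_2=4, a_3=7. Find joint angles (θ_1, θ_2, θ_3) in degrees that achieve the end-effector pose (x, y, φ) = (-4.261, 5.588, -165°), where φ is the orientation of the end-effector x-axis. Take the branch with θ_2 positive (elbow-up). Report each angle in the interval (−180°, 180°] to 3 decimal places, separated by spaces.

wrist centre = target − a_3·(cos φ, sin φ) = (2.5005, 7.3997)
cos θ_2 = (61.0085−9²−4²)/(2·9·4) = -0.4999; θ_2 = 119.9922° (elbow-up)
β = atan2(7.3997,2.5005) = 71.3291°; ψ = atan2(3.4644,7.0005) = 26.3298°
θ_1 = β − ψ = 44.9994°
θ_3 = φ − θ_1 − θ_2 = 30.0084° (wrapped to (-180°,180°])

44.999 119.992 30.008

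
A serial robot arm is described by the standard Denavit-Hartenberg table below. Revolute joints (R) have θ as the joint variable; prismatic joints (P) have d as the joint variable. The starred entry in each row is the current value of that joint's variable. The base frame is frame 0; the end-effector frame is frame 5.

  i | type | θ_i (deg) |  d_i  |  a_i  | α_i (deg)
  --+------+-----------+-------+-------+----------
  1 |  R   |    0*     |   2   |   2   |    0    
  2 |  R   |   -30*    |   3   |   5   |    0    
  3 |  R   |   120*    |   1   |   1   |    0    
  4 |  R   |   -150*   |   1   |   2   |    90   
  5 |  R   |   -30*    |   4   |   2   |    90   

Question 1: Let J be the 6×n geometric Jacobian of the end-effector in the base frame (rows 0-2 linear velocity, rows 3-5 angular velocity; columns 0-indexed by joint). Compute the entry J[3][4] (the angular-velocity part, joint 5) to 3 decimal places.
axis z_4 = (-0.8660,-0.5000,0.0000); lever o_n−o_4 = (-2.5981,-3.5000,-1.0000)
cross product → J_v[:, 4] = (0.5000,-0.8660,1.7321)
J_ω[:, 4] = z_4
entry J[3][4] = -0.8660

-0.866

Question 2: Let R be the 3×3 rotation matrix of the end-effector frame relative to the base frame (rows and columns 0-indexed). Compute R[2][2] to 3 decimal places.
End-effector z-axis (col 2 of R) = (-0.2500,0.4330,-0.8660)
R[2][2] = -0.8660

-0.866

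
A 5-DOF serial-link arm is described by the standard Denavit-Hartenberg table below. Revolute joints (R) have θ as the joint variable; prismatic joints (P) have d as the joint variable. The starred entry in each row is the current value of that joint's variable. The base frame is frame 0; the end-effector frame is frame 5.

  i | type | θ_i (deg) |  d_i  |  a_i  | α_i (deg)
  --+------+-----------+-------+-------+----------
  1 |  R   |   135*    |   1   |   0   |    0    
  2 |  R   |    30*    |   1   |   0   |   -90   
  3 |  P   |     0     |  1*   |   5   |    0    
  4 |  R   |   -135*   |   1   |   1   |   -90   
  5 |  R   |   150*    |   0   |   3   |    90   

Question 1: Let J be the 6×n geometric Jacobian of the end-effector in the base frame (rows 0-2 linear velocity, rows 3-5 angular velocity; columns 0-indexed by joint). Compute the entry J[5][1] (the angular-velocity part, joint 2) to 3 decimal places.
axis z_1 = (0.0000,0.0000,1.0000); lever o_n−o_1 = (-6.0505,1.1036,-0.1300)
cross product → J_v[:, 1] = (-1.1036,-6.0505,0.0000)
J_ω[:, 1] = z_1
entry J[5][1] = 1.0000

1.000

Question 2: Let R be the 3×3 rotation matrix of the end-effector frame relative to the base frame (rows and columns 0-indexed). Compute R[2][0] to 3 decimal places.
End-effector x-axis (col 0 of R) = (-0.4621,0.6415,-0.6124)
R[2][0] = -0.6124

-0.612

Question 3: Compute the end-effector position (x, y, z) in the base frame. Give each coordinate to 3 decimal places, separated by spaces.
after link 1: o_1 = (0.0000, 0.0000, 1.0000)
after link 2: o_2 = (0.0000, 0.0000, 2.0000)
after link 3: o_3 = (-5.0884, 0.3282, 2.0000)
after link 4: o_4 = (-4.6643, -0.8208, 2.7071)
after link 5: o_5 = (-6.0505, 1.1036, 0.8700)

-6.051 1.104 0.870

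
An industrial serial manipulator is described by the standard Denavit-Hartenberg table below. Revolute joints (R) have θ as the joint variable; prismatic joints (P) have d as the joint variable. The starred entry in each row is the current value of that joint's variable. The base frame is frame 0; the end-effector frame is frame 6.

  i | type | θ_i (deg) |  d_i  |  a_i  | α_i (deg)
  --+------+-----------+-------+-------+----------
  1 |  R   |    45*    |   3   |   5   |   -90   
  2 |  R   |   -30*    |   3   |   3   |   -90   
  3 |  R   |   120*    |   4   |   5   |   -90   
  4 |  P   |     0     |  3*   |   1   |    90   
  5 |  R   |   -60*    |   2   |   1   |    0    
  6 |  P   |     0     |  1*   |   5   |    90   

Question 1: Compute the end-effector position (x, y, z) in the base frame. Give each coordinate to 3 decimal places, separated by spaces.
10.423 2.090 -2.861

after link 1: o_1 = (3.5355, 3.5355, 3.0000)
after link 2: o_2 = (3.2513, 7.4940, 4.5000)
after link 3: o_3 = (6.1965, 4.3154, -0.2141)
after link 4: o_4 = (3.8510, 2.8665, -1.7631)
after link 5: o_5 = (5.4767, 3.2674, -3.2452)
after link 6: o_6 = (10.4230, 2.0900, -2.8612)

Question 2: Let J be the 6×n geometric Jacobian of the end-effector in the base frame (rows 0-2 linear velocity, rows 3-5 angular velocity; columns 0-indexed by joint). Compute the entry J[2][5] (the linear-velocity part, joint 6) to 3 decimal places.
prismatic axis z_5 = (0.3536,0.3536,-0.8660)
J_v[:, 5] = z_5; J_ω[:, 5] = (0,0,0)
entry J[2][5] = -0.8660

-0.866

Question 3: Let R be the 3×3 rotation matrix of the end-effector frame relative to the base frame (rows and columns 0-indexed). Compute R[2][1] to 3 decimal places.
End-effector y-axis (col 1 of R) = (0.3536,0.3536,-0.8660)
R[2][1] = -0.8660

-0.866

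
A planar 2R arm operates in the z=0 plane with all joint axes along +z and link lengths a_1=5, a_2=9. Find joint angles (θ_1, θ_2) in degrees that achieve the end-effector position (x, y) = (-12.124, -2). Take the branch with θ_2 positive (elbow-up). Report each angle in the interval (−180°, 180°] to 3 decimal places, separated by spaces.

149.996 60.006

cos θ_2 = (150.9914−5²−9²)/(2·5·9) = 0.4999; θ_2 = 60.0063° (elbow-up)
β = atan2(-2.0000,-12.1240) = -170.6327°; ψ = atan2(7.7947,9.4991) = 39.3713°
θ_1 = β − ψ = -210.0041°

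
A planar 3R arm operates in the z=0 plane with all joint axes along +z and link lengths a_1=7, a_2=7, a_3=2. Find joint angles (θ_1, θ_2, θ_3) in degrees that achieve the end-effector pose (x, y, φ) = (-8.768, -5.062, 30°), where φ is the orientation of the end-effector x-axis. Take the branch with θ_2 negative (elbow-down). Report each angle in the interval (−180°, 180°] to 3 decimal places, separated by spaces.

wrist centre = target − a_3·(cos φ, sin φ) = (-10.5001, -6.0620)
cos θ_2 = (146.9989−7²−7²)/(2·7·7) = 0.5000; θ_2 = -60.0007° (elbow-down)
β = atan2(-6.0620,-10.5001) = -150.0008°; ψ = atan2(-6.0622,10.4999) = -30.0004°
θ_1 = β − ψ = -120.0005°
θ_3 = φ − θ_1 − θ_2 = -149.9988° (wrapped to (-180°,180°])

-120.000 -60.001 -149.999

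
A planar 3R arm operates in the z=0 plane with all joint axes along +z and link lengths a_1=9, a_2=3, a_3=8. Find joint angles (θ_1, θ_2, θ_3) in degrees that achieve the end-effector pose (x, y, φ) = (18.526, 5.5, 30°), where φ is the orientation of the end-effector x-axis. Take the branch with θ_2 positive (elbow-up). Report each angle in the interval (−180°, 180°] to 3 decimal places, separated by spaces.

-0.003 30.014 -0.011

wrist centre = target − a_3·(cos φ, sin φ) = (11.5978, 1.5000)
cos θ_2 = (136.7589−9²−3²)/(2·9·3) = 0.8659; θ_2 = 30.0138° (elbow-up)
β = atan2(1.5000,11.5978) = 7.3694°; ψ = atan2(1.5006,11.5977) = 7.3725°
θ_1 = β − ψ = -0.0031°
θ_3 = φ − θ_1 − θ_2 = -0.0107° (wrapped to (-180°,180°])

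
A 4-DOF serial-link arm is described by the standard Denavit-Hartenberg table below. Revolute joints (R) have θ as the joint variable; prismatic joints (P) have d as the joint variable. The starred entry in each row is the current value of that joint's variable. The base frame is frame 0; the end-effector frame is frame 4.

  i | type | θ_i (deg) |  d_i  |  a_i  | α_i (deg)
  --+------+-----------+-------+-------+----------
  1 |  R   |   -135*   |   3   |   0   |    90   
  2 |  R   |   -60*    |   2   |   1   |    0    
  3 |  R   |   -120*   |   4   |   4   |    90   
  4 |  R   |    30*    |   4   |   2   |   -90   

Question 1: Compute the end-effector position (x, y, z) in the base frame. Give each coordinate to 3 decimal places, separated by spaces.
-1.250 8.649 6.134

after link 1: o_1 = (0.0000, 0.0000, 3.0000)
after link 2: o_2 = (-1.7678, 1.0607, 2.1340)
after link 3: o_3 = (-1.7678, 6.7175, 2.1340)
after link 4: o_4 = (-1.2501, 8.6494, 6.1340)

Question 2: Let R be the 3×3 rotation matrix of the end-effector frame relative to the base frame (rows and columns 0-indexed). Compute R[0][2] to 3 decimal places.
-0.966

End-effector z-axis (col 2 of R) = (-0.9659,0.2588,0.0000)
R[0][2] = -0.9659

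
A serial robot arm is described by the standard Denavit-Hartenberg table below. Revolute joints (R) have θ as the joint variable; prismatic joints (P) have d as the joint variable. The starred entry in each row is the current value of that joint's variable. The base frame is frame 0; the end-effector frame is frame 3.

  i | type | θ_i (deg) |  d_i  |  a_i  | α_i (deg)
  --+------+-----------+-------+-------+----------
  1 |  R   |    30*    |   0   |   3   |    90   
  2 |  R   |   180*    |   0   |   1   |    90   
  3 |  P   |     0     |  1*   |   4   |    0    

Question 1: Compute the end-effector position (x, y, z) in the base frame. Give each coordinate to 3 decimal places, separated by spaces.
after link 1: o_1 = (2.5981, 1.5000, 0.0000)
after link 2: o_2 = (1.7321, 1.0000, 0.0000)
after link 3: o_3 = (-1.7321, -1.0000, 1.0000)

-1.732 -1.000 1.000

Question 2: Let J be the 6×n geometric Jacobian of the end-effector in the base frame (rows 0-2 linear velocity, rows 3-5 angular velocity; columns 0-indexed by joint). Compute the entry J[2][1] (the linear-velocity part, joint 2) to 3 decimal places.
axis z_1 = (0.5000,-0.8660,0.0000); lever o_n−o_1 = (-4.3301,-2.5000,1.0000)
cross product → J_v[:, 1] = (-0.8660,-0.5000,-5.0000)
J_ω[:, 1] = z_1
entry J[2][1] = -5.0000

-5.000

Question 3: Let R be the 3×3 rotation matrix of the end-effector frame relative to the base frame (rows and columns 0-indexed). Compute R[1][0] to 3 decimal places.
-0.500

End-effector x-axis (col 0 of R) = (-0.8660,-0.5000,0.0000)
R[1][0] = -0.5000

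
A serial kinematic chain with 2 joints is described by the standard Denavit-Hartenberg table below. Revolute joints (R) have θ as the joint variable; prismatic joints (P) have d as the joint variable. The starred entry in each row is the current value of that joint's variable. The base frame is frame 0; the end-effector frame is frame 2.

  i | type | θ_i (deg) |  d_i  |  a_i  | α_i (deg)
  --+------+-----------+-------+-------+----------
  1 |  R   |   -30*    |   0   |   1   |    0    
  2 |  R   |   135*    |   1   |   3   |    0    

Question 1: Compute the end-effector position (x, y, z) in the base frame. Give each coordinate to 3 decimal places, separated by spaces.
after link 1: o_1 = (0.8660, -0.5000, 0.0000)
after link 2: o_2 = (0.0896, 2.3978, 1.0000)

0.090 2.398 1.000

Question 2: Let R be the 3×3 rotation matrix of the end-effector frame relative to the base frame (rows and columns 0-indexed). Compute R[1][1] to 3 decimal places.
-0.259

End-effector y-axis (col 1 of R) = (-0.9659,-0.2588,0.0000)
R[1][1] = -0.2588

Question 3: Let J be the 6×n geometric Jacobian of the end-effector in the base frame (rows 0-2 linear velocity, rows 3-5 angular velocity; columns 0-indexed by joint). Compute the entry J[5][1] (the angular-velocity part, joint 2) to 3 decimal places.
1.000

axis z_1 = (0.0000,0.0000,1.0000); lever o_n−o_1 = (-0.7765,2.8978,1.0000)
cross product → J_v[:, 1] = (-2.8978,-0.7765,0.0000)
J_ω[:, 1] = z_1
entry J[5][1] = 1.0000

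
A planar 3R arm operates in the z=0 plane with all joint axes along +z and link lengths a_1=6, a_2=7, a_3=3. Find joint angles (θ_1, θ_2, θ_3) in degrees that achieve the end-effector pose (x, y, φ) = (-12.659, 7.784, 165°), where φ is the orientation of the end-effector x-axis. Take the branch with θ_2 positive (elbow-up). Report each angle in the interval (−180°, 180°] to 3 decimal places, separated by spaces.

wrist centre = target − a_3·(cos φ, sin φ) = (-9.7612, 7.0075)
cos θ_2 = (144.3871−6²−7²)/(2·6·7) = 0.7070; θ_2 = 45.0095° (elbow-up)
β = atan2(7.0075,-9.7612) = 144.3256°; ψ = atan2(4.9506,10.9489) = 24.3302°
θ_1 = β − ψ = 119.9954°
θ_3 = φ − θ_1 − θ_2 = -0.0049° (wrapped to (-180°,180°])

119.995 45.009 -0.005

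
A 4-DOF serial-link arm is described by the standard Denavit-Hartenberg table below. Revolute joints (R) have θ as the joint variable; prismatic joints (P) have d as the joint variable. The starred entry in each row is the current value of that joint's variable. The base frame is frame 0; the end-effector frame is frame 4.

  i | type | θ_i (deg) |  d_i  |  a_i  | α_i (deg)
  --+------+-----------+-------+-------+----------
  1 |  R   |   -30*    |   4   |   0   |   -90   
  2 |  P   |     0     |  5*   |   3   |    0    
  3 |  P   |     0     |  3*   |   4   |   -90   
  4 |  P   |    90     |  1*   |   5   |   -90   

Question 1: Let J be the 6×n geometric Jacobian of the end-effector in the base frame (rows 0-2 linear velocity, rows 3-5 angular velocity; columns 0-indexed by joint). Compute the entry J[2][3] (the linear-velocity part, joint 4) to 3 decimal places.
-1.000

prismatic axis z_3 = (0.0000,0.0000,-1.0000)
J_v[:, 3] = z_3; J_ω[:, 3] = (0,0,0)
entry J[2][3] = -1.0000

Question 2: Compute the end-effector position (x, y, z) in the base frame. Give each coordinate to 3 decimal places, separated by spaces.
after link 1: o_1 = (0.0000, 0.0000, 4.0000)
after link 2: o_2 = (5.0981, 2.8301, 4.0000)
after link 3: o_3 = (10.0622, 3.4282, 4.0000)
after link 4: o_4 = (7.5622, -0.9019, 3.0000)

7.562 -0.902 3.000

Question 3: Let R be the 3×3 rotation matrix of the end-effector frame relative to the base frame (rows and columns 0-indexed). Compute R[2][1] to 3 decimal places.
1.000

End-effector y-axis (col 1 of R) = (-0.0000,-0.0000,1.0000)
R[2][1] = 1.0000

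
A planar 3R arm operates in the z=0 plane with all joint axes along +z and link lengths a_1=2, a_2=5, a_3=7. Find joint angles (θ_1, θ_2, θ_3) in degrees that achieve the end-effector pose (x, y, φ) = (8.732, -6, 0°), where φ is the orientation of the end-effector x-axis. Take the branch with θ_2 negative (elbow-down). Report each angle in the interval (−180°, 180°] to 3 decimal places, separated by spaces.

-30.000 -60.001 90.001

wrist centre = target − a_3·(cos φ, sin φ) = (1.7320, -6.0000)
cos θ_2 = (38.9998−2²−5²)/(2·2·5) = 0.5000; θ_2 = -60.0006° (elbow-down)
β = atan2(-6.0000,1.7320) = -73.8983°; ψ = atan2(-4.3302,4.5000) = -43.8983°
θ_1 = β − ψ = -30.0000°
θ_3 = φ − θ_1 − θ_2 = 90.0006° (wrapped to (-180°,180°])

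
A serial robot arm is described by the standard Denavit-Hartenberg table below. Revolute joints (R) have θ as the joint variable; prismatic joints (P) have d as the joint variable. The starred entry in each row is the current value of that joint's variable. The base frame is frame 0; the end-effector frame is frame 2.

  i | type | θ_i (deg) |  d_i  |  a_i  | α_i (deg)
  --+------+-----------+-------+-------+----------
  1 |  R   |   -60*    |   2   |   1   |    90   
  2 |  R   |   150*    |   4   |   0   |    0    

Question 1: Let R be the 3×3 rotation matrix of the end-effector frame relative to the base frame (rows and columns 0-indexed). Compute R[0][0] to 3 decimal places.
-0.433

End-effector x-axis (col 0 of R) = (-0.4330,0.7500,0.5000)
R[0][0] = -0.4330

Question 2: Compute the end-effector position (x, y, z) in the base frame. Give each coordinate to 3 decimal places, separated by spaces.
-2.964 -2.866 2.000

after link 1: o_1 = (0.5000, -0.8660, 2.0000)
after link 2: o_2 = (-2.9641, -2.8660, 2.0000)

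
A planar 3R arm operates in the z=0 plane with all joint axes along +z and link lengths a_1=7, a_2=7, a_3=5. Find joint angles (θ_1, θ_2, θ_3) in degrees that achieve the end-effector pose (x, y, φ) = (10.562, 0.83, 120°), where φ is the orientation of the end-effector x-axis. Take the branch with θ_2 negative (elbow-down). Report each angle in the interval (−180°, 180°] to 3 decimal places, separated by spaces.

0.001 -30.004 150.003

wrist centre = target − a_3·(cos φ, sin φ) = (13.0620, -3.5001)
cos θ_2 = (182.8667−7²−7²)/(2·7·7) = 0.8660; θ_2 = -30.0044° (elbow-down)
β = atan2(-3.5001,13.0620) = -15.0007°; ψ = atan2(-3.5005,13.0619) = -15.0022°
θ_1 = β − ψ = 0.0015°
θ_3 = φ − θ_1 − θ_2 = 150.0029° (wrapped to (-180°,180°])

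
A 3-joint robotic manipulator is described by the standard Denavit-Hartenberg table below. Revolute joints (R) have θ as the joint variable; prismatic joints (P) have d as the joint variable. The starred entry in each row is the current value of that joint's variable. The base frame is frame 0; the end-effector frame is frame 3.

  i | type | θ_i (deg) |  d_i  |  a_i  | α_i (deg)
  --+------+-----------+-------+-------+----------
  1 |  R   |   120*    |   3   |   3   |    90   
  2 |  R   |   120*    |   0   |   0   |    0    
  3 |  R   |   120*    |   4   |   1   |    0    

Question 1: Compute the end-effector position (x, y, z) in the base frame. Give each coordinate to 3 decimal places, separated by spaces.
after link 1: o_1 = (-1.5000, 2.5981, 3.0000)
after link 2: o_2 = (-1.5000, 2.5981, 3.0000)
after link 3: o_3 = (2.2141, 4.1651, 2.1340)

2.214 4.165 2.134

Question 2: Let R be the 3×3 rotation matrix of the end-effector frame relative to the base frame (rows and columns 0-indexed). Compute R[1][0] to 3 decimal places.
End-effector x-axis (col 0 of R) = (0.2500,-0.4330,-0.8660)
R[1][0] = -0.4330

-0.433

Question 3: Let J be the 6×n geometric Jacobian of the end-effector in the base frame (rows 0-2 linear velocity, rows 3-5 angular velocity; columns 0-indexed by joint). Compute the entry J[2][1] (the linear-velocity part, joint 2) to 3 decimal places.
-0.500

axis z_1 = (0.8660,0.5000,0.0000); lever o_n−o_1 = (3.7141,1.5670,-0.8660)
cross product → J_v[:, 1] = (-0.4330,0.7500,-0.5000)
J_ω[:, 1] = z_1
entry J[2][1] = -0.5000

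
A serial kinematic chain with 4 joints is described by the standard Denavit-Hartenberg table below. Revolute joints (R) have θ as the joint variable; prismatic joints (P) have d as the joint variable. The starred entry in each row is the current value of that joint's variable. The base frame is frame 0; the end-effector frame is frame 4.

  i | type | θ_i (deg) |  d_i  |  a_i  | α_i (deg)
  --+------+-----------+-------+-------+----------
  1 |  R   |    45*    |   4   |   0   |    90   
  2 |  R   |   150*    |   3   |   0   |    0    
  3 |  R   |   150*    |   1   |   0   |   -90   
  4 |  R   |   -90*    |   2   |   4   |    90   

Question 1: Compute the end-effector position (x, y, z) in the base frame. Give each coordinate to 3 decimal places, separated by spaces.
after link 1: o_1 = (0.0000, 0.0000, 4.0000)
after link 2: o_2 = (2.1213, -2.1213, 4.0000)
after link 3: o_3 = (2.8284, -2.8284, 4.0000)
after link 4: o_4 = (6.8816, -4.4321, 5.0000)

6.882 -4.432 5.000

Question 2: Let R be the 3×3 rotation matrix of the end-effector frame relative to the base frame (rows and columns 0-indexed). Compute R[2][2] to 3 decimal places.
0.866

End-effector z-axis (col 2 of R) = (-0.3536,-0.3536,0.8660)
R[2][2] = 0.8660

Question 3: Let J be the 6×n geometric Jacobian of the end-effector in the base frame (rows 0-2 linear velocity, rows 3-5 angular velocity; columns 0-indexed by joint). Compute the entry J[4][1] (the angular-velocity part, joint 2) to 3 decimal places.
axis z_1 = (0.7071,-0.7071,0.0000); lever o_n−o_1 = (6.8816,-4.4321,1.0000)
cross product → J_v[:, 1] = (-0.7071,-0.7071,1.7321)
J_ω[:, 1] = z_1
entry J[4][1] = -0.7071

-0.707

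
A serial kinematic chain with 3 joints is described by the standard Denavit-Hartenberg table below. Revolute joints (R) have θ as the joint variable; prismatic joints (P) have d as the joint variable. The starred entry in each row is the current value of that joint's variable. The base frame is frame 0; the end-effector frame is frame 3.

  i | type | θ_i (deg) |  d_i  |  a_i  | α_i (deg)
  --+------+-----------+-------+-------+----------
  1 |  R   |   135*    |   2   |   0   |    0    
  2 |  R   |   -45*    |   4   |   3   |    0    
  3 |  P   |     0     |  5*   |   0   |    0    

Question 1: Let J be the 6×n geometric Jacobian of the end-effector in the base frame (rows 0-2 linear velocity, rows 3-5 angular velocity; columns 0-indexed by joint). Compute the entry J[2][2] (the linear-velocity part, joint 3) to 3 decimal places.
1.000

prismatic axis z_2 = (0.0000,0.0000,1.0000)
J_v[:, 2] = z_2; J_ω[:, 2] = (0,0,0)
entry J[2][2] = 1.0000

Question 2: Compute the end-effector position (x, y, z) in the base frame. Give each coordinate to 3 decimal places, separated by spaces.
after link 1: o_1 = (0.0000, 0.0000, 2.0000)
after link 2: o_2 = (0.0000, 3.0000, 6.0000)
after link 3: o_3 = (0.0000, 3.0000, 11.0000)

0.000 3.000 11.000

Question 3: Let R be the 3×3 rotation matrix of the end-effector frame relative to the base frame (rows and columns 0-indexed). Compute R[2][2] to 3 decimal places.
End-effector z-axis (col 2 of R) = (0.0000,0.0000,1.0000)
R[2][2] = 1.0000

1.000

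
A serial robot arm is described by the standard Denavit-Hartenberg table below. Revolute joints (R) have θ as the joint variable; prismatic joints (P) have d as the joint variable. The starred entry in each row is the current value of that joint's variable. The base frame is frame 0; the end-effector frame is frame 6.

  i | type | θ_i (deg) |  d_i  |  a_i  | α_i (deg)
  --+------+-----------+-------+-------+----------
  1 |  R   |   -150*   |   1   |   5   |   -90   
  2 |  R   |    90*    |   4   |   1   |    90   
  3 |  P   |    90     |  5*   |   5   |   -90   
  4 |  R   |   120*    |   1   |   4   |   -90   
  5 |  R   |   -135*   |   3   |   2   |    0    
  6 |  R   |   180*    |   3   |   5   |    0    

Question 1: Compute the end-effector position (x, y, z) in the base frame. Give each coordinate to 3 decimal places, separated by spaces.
-6.296 -4.493 -1.121

after link 1: o_1 = (-4.3301, -2.5000, 1.0000)
after link 2: o_2 = (-2.3301, -5.9641, 0.0000)
after link 3: o_3 = (-4.1603, -12.7942, 0.0000)
after link 4: o_4 = (-2.1603, -9.3301, 1.0000)
after link 5: o_5 = (-5.4654, -9.0549, 2.4142)
after link 6: o_6 = (-6.2957, -4.4930, -1.1213)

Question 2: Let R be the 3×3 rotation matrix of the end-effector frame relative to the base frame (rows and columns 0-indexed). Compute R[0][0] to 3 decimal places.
0.354

End-effector x-axis (col 0 of R) = (0.3536,0.6124,-0.7071)
R[0][0] = 0.3536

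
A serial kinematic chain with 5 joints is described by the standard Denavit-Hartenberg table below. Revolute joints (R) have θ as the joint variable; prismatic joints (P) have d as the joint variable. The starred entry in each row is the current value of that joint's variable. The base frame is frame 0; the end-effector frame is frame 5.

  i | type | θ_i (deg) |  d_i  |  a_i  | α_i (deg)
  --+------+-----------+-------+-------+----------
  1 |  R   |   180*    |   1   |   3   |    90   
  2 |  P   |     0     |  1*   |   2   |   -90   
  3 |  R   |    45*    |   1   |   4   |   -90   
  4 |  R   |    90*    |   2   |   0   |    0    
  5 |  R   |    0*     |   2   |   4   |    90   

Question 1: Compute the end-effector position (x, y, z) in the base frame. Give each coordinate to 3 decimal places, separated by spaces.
after link 1: o_1 = (-3.0000, 0.0000, 1.0000)
after link 2: o_2 = (-5.0000, 1.0000, 1.0000)
after link 3: o_3 = (-7.8284, -1.8284, 2.0000)
after link 4: o_4 = (-6.4142, -3.2426, 2.0000)
after link 5: o_5 = (-5.0000, -4.6569, -2.0000)

-5.000 -4.657 -2.000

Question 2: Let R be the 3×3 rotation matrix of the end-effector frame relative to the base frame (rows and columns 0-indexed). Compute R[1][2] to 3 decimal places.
End-effector z-axis (col 2 of R) = (-0.7071,-0.7071,0.0000)
R[1][2] = -0.7071

-0.707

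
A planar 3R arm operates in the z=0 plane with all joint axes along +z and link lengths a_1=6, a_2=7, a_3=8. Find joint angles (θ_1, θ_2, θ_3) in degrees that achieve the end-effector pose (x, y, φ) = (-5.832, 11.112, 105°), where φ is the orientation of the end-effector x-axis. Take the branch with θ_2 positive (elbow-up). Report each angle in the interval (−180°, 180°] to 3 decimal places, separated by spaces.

wrist centre = target − a_3·(cos φ, sin φ) = (-3.7614, 3.3846)
cos θ_2 = (25.6040−6²−7²)/(2·6·7) = -0.7071; θ_2 = 134.9991° (elbow-up)
β = atan2(3.3846,-3.7614) = 138.0188°; ψ = atan2(4.9498,1.0503) = 78.0198°
θ_1 = β − ψ = 59.9990°
θ_3 = φ − θ_1 − θ_2 = -89.9981° (wrapped to (-180°,180°])

59.999 134.999 -89.998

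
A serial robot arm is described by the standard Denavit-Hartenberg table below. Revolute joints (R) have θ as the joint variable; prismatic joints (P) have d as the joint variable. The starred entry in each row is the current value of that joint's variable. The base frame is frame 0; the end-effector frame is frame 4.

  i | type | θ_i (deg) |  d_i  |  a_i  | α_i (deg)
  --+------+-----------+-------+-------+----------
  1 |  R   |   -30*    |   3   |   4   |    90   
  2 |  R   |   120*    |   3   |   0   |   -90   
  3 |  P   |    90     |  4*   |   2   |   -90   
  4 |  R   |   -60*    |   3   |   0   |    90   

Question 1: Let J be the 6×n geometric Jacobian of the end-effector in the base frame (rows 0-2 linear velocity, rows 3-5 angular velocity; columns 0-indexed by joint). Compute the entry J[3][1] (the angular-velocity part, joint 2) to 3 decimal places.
-0.500

axis z_1 = (-0.5000,-0.8660,0.0000); lever o_n−o_1 = (-2.2010,0.1160,-4.5981)
cross product → J_v[:, 1] = (3.9821,-2.2990,-1.9641)
J_ω[:, 1] = z_1
entry J[3][1] = -0.5000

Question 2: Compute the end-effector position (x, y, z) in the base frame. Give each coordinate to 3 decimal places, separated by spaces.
1.263 -1.884 -1.598

after link 1: o_1 = (3.4641, -2.0000, 3.0000)
after link 2: o_2 = (1.9641, -4.5981, 3.0000)
after link 3: o_3 = (-0.0359, -1.1340, 1.0000)
after link 4: o_4 = (1.2631, -1.8840, -1.5981)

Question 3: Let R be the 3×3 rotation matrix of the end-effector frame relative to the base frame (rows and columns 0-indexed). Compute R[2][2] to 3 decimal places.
-0.250

End-effector z-axis (col 2 of R) = (-0.8080,-0.5335,-0.2500)
R[2][2] = -0.2500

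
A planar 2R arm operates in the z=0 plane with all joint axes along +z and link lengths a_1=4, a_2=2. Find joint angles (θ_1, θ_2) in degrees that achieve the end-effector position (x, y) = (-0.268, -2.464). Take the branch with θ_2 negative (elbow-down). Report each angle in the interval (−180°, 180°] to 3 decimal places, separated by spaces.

-72.415 -150.003

cos θ_2 = (6.1431−4²−2²)/(2·4·2) = -0.8661; θ_2 = -150.0034° (elbow-down)
β = atan2(-2.4640,-0.2680) = -96.2074°; ψ = atan2(-0.9999,2.2679) = -23.7924°
θ_1 = β − ψ = -72.4151°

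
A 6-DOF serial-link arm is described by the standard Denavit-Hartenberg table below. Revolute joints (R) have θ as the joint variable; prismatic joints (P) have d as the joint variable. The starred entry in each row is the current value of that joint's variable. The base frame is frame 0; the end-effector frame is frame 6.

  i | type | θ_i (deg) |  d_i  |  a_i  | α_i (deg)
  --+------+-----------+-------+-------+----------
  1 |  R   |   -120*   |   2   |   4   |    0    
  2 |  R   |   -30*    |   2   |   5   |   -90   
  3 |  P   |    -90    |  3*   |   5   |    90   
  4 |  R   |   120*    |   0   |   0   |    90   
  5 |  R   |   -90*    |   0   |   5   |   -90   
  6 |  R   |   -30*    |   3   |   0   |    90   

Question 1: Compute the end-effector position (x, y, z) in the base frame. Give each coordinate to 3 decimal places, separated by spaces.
after link 1: o_1 = (-2.0000, -3.4641, 2.0000)
after link 2: o_2 = (-6.3301, -5.9641, 4.0000)
after link 3: o_3 = (-4.8301, -8.5622, 9.0000)
after link 4: o_4 = (-4.8301, -8.5622, 9.0000)
after link 5: o_5 = (-9.1603, -11.0622, 9.0000)
after link 6: o_6 = (-7.8612, -13.3122, 7.5000)

-7.861 -13.312 7.500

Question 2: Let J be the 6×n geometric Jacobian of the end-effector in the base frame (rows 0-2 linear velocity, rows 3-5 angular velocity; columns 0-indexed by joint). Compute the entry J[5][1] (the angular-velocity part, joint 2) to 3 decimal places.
1.000

axis z_1 = (0.0000,0.0000,1.0000); lever o_n−o_1 = (-5.8612,-9.8481,5.5000)
cross product → J_v[:, 1] = (9.8481,-5.8612,0.0000)
J_ω[:, 1] = z_1
entry J[5][1] = 1.0000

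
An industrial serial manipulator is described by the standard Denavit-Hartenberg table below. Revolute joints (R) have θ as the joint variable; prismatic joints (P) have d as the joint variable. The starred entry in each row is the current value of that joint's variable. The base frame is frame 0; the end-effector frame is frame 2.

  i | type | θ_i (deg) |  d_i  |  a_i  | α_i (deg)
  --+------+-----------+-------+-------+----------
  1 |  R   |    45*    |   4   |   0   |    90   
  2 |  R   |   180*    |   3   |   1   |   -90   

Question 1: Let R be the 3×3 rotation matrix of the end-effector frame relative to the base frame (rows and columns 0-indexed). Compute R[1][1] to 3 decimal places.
End-effector y-axis (col 1 of R) = (-0.7071,0.7071,-0.0000)
R[1][1] = 0.7071

0.707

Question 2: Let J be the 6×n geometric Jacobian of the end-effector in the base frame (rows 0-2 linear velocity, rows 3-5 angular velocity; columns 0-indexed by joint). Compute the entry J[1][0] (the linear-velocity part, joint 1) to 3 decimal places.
1.414

axis z_0 = ẑ; lever o_n−o_0 = (1.4142,-2.8284,4.0000)
cross product → J_v[:, 0] = (2.8284,1.4142,-0.0000)
J_ω[:, 0] = z_0
entry J[1][0] = 1.4142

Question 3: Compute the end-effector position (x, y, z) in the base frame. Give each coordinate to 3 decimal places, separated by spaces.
1.414 -2.828 4.000

after link 1: o_1 = (0.0000, 0.0000, 4.0000)
after link 2: o_2 = (1.4142, -2.8284, 4.0000)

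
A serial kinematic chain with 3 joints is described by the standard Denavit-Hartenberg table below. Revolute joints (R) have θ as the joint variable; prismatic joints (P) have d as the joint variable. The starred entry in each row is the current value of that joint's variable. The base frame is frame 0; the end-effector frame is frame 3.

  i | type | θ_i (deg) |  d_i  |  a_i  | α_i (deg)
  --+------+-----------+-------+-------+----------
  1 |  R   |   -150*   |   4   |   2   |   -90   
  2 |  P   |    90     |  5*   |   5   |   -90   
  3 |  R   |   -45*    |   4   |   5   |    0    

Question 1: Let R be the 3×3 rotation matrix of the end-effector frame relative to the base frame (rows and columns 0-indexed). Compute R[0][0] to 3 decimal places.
0.354

End-effector x-axis (col 0 of R) = (0.3536,-0.6124,-0.7071)
R[0][0] = 0.3536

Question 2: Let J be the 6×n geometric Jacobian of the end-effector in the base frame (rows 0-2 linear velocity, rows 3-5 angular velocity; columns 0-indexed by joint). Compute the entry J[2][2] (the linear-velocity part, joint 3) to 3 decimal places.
-3.536

axis z_2 = (0.8660,0.5000,-0.0000); lever o_n−o_2 = (5.2319,-1.0619,-3.5355)
cross product → J_v[:, 2] = (-1.7678,3.0619,-3.5355)
J_ω[:, 2] = z_2
entry J[2][2] = -3.5355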